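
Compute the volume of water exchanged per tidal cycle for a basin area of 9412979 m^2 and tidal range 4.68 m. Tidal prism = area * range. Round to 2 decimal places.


Tidal prism = Area * Tidal range
P = 9412979 * 4.68
P = 44052741.72 m^3

44052741.72


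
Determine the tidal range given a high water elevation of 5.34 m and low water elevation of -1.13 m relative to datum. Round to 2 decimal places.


Tidal range = High water - Low water
Tidal range = 5.34 - (-1.13)
Tidal range = 6.47 m

6.47


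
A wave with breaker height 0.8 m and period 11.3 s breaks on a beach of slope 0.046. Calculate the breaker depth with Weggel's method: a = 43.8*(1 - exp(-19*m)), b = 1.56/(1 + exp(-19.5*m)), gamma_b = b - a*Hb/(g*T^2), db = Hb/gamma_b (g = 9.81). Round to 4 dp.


a = 43.8 * (1 - exp(-19 * m))
exp(-19 * 0.046) = exp(-0.8740) = 0.417279
a = 43.8 * (1 - 0.417279) = 25.523176
b = 1.56 / (1 + exp(-19.5 * m))
exp(-19.5 * 0.046) = exp(-0.8970) = 0.407791
b = 1.56 / (1 + 0.407791) = 1.108119
Hb / (g * T^2) = 0.8 / (9.81 * 11.3^2) = 0.8 / 1252.6389 = 0.00063865
gamma_b = b - a * Hb/(g*T^2) = 1.108119 - 25.523176 * 0.00063865 = 1.091818
db = Hb / gamma_b = 0.8 / 1.091818
db = 0.7327 m

0.7327


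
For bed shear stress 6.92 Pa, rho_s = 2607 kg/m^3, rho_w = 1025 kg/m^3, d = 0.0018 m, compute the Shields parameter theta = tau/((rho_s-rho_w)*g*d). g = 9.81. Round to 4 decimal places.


theta = tau / ((rho_s - rho_w) * g * d)
rho_s - rho_w = 2607 - 1025 = 1582
Denominator = 1582 * 9.81 * 0.0018 = 27.934956
theta = 6.92 / 27.934956
theta = 0.2477

0.2477


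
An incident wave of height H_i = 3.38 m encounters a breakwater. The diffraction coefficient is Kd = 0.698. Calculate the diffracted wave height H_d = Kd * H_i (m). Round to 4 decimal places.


H_d = Kd * H_i
H_d = 0.698 * 3.38
H_d = 2.3592 m

2.3592


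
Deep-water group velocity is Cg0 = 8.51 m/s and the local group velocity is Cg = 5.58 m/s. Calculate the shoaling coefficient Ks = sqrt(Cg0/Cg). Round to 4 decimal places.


Ks = sqrt(Cg0 / Cg)
Ks = sqrt(8.51 / 5.58)
Ks = sqrt(1.5251)
Ks = 1.2349

1.2349


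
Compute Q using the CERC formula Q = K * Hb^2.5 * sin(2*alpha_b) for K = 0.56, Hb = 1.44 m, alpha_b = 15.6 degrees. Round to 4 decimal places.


Q = K * Hb^2.5 * sin(2 * alpha_b)
Hb^2.5 = 1.44^2.5 = 2.488320
sin(2 * 15.6) = sin(31.2) = 0.518027
Q = 0.56 * 2.488320 * 0.518027
Q = 0.7218 m^3/s

0.7218


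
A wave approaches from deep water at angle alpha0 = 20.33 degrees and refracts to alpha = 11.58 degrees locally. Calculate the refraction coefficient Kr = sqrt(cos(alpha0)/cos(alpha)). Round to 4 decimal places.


Kr = sqrt(cos(alpha0) / cos(alpha))
cos(20.33) = 0.937707
cos(11.58) = 0.979645
Kr = sqrt(0.937707 / 0.979645)
Kr = sqrt(0.957190)
Kr = 0.9784

0.9784


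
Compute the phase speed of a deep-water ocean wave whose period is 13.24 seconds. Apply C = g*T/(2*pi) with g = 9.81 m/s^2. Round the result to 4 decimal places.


We use the deep-water celerity formula:
C = g * T / (2 * pi)
C = 9.81 * 13.24 / (2 * 3.14159...)
C = 129.884400 / 6.283185
C = 20.6717 m/s

20.6717


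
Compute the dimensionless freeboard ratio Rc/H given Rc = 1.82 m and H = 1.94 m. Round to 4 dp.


Relative freeboard = Rc / H
= 1.82 / 1.94
= 0.9381

0.9381


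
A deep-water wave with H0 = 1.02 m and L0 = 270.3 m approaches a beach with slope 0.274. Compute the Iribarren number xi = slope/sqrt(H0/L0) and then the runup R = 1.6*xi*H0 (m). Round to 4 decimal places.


xi = slope / sqrt(H0/L0)
H0/L0 = 1.02/270.3 = 0.003774
sqrt(0.003774) = 0.061430
xi = 0.274 / 0.061430 = 4.460397
R = 1.6 * xi * H0 = 1.6 * 4.460397 * 1.02
R = 7.2794 m

7.2794


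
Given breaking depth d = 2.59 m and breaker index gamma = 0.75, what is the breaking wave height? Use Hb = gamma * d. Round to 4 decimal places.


Hb = gamma * d
Hb = 0.75 * 2.59
Hb = 1.9425 m

1.9425


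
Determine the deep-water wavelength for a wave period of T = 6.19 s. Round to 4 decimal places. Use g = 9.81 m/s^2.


L0 = g * T^2 / (2 * pi)
L0 = 9.81 * 6.19^2 / (2 * pi)
L0 = 9.81 * 38.3161 / 6.28319
L0 = 375.8809 / 6.28319
L0 = 59.8233 m

59.8233


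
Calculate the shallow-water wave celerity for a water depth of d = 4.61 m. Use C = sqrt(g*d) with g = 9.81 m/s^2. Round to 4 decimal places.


Using the shallow-water approximation:
C = sqrt(g * d) = sqrt(9.81 * 4.61)
C = sqrt(45.2241)
C = 6.7249 m/s

6.7249


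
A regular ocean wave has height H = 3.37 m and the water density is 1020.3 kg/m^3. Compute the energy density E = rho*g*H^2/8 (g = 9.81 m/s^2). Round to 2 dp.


E = (1/8) * rho * g * H^2
E = (1/8) * 1020.3 * 9.81 * 3.37^2
E = 0.125 * 1020.3 * 9.81 * 11.3569
E = 14209.10 J/m^2

14209.10


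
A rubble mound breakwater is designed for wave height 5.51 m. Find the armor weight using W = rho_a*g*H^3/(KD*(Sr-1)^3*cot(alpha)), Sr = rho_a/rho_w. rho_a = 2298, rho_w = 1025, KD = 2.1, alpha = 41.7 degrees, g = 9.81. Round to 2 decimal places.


Sr = rho_a / rho_w = 2298 / 1025 = 2.241951
(Sr - 1) = 1.241951
(Sr - 1)^3 = 1.915639
cot(41.7) = 1 / tan(41.7) = 1 / 0.890967 = 1.122375
Numerator = 2298 * 9.81 * 5.51^3 = 3771150.1840
Denominator = 2.1 * 1.915639 * 1.122375 = 4.515138
W = 3771150.1840 / 4.515138
W = 835223.65 N

835223.65


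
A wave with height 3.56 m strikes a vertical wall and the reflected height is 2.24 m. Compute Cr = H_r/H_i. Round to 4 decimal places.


Cr = H_r / H_i
Cr = 2.24 / 3.56
Cr = 0.6292

0.6292


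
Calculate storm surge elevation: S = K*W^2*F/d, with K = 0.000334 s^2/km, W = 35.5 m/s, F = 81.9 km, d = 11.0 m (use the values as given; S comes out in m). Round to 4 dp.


S = K * W^2 * F / d
W^2 = 35.5^2 = 1260.25
S = 0.000334 * 1260.25 * 81.9 / 11.0
Numerator = 0.000334 * 1260.25 * 81.9 = 34.473635
S = 34.473635 / 11.0 = 3.1340 m

3.1340


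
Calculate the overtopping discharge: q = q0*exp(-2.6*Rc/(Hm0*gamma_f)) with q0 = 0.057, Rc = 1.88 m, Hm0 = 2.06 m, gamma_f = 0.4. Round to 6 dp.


q = q0 * exp(-2.6 * Rc / (Hm0 * gamma_f))
Exponent = -2.6 * 1.88 / (2.06 * 0.4)
= -2.6 * 1.88 / 0.8240
= -5.932039
exp(-5.932039) = 0.002653
q = 0.057 * 0.002653
q = 0.000151 m^3/s/m

0.000151


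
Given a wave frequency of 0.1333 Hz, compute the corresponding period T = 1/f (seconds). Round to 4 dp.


T = 1 / f
T = 1 / 0.1333
T = 7.5019 s

7.5019


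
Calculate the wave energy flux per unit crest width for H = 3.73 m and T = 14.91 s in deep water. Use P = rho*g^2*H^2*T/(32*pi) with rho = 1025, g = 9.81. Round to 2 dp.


P = rho * g^2 * H^2 * T / (32 * pi)
P = 1025 * 9.81^2 * 3.73^2 * 14.91 / (32 * pi)
P = 1025 * 96.2361 * 13.9129 * 14.91 / 100.53096
P = 203543.55 W/m

203543.55


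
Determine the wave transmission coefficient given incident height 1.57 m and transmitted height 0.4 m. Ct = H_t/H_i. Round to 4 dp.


Ct = H_t / H_i
Ct = 0.4 / 1.57
Ct = 0.2548

0.2548


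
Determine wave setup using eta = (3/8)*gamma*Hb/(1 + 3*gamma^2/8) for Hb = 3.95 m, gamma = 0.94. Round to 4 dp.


eta = (3/8) * gamma * Hb / (1 + 3*gamma^2/8)
Numerator = (3/8) * 0.94 * 3.95 = 1.392375
Denominator = 1 + 3*0.94^2/8 = 1 + 0.331350 = 1.331350
eta = 1.392375 / 1.331350
eta = 1.0458 m

1.0458


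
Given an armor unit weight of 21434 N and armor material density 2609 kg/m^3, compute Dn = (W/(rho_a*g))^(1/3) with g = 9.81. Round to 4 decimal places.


V = W / (rho_a * g)
V = 21434 / (2609 * 9.81)
V = 21434 / 25594.29
V = 0.837452 m^3
Dn = V^(1/3) = 0.837452^(1/3)
Dn = 0.9426 m

0.9426


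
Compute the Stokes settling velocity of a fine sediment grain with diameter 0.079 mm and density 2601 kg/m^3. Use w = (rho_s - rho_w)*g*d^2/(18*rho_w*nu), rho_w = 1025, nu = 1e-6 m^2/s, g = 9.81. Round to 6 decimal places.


w = (rho_s - rho_w) * g * d^2 / (18 * rho_w * nu)
d = 0.079 mm = 0.000079 m
rho_s - rho_w = 2601 - 1025 = 1576
Numerator = 1576 * 9.81 * (0.000079)^2 = 0.000096489355
Denominator = 18 * 1025 * 1e-6 = 0.018450
w = 0.005230 m/s

0.005230


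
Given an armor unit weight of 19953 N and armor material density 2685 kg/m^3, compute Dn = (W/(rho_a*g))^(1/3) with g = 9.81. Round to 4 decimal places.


V = W / (rho_a * g)
V = 19953 / (2685 * 9.81)
V = 19953 / 26339.85
V = 0.757521 m^3
Dn = V^(1/3) = 0.757521^(1/3)
Dn = 0.9116 m

0.9116


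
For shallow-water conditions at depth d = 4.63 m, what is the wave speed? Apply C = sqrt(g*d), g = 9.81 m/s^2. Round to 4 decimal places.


Using the shallow-water approximation:
C = sqrt(g * d) = sqrt(9.81 * 4.63)
C = sqrt(45.4203)
C = 6.7395 m/s

6.7395


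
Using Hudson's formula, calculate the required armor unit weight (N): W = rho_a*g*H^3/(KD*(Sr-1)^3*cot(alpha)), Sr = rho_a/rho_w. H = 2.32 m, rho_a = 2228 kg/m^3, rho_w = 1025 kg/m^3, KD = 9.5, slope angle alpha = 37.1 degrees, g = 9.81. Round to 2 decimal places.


Sr = rho_a / rho_w = 2228 / 1025 = 2.173659
(Sr - 1) = 1.173659
(Sr - 1)^3 = 1.616685
cot(37.1) = 1 / tan(37.1) = 1 / 0.756294 = 1.322237
Numerator = 2228 * 9.81 * 2.32^3 = 272928.0351
Denominator = 9.5 * 1.616685 * 1.322237 = 20.307581
W = 272928.0351 / 20.307581
W = 13439.71 N

13439.71


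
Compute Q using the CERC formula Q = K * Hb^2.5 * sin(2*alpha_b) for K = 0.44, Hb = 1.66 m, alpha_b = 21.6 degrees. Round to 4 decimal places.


Q = K * Hb^2.5 * sin(2 * alpha_b)
Hb^2.5 = 1.66^2.5 = 3.550342
sin(2 * 21.6) = sin(43.2) = 0.684547
Q = 0.44 * 3.550342 * 0.684547
Q = 1.0694 m^3/s

1.0694


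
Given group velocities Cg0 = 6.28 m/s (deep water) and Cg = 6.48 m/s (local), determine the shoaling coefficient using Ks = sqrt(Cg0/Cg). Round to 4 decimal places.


Ks = sqrt(Cg0 / Cg)
Ks = sqrt(6.28 / 6.48)
Ks = sqrt(0.9691)
Ks = 0.9844

0.9844


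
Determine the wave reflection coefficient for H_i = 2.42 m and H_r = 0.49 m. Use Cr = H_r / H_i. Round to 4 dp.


Cr = H_r / H_i
Cr = 0.49 / 2.42
Cr = 0.2025

0.2025


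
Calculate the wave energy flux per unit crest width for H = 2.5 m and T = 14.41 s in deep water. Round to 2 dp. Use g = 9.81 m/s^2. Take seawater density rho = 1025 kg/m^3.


P = rho * g^2 * H^2 * T / (32 * pi)
P = 1025 * 9.81^2 * 2.5^2 * 14.41 / (32 * pi)
P = 1025 * 96.2361 * 6.2500 * 14.41 / 100.53096
P = 88370.24 W/m

88370.24


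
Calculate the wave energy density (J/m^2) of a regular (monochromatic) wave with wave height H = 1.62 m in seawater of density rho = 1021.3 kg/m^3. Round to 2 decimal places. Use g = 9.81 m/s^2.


E = (1/8) * rho * g * H^2
E = (1/8) * 1021.3 * 9.81 * 1.62^2
E = 0.125 * 1021.3 * 9.81 * 2.6244
E = 3286.72 J/m^2

3286.72


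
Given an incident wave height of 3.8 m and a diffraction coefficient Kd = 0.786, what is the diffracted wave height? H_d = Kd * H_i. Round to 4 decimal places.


H_d = Kd * H_i
H_d = 0.786 * 3.8
H_d = 2.9868 m

2.9868


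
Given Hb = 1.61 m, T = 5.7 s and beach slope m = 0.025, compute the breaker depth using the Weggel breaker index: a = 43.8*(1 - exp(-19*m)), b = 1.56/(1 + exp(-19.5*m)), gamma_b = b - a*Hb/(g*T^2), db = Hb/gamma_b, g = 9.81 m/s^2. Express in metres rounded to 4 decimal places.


a = 43.8 * (1 - exp(-19 * m))
exp(-19 * 0.025) = exp(-0.4750) = 0.621885
a = 43.8 * (1 - 0.621885) = 16.561435
b = 1.56 / (1 + exp(-19.5 * m))
exp(-19.5 * 0.025) = exp(-0.4875) = 0.614160
b = 1.56 / (1 + 0.614160) = 0.966447
Hb / (g * T^2) = 1.61 / (9.81 * 5.7^2) = 1.61 / 318.7269 = 0.00505135
gamma_b = b - a * Hb/(g*T^2) = 0.966447 - 16.561435 * 0.00505135 = 0.882789
db = Hb / gamma_b = 1.61 / 0.882789
db = 1.8238 m

1.8238


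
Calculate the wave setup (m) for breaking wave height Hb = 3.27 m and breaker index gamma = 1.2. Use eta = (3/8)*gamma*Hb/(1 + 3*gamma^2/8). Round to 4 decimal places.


eta = (3/8) * gamma * Hb / (1 + 3*gamma^2/8)
Numerator = (3/8) * 1.2 * 3.27 = 1.471500
Denominator = 1 + 3*1.2^2/8 = 1 + 0.540000 = 1.540000
eta = 1.471500 / 1.540000
eta = 0.9555 m

0.9555


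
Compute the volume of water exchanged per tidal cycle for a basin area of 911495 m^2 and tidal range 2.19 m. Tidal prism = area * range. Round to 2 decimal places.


Tidal prism = Area * Tidal range
P = 911495 * 2.19
P = 1996174.05 m^3

1996174.05


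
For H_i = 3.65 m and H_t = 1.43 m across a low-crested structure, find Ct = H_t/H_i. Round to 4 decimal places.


Ct = H_t / H_i
Ct = 1.43 / 3.65
Ct = 0.3918

0.3918


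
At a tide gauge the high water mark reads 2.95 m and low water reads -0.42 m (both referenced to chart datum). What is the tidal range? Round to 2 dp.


Tidal range = High water - Low water
Tidal range = 2.95 - (-0.42)
Tidal range = 3.37 m

3.37


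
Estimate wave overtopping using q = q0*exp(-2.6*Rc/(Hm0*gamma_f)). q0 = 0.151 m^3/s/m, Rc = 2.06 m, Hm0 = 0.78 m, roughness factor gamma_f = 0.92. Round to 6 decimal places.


q = q0 * exp(-2.6 * Rc / (Hm0 * gamma_f))
Exponent = -2.6 * 2.06 / (0.78 * 0.92)
= -2.6 * 2.06 / 0.7176
= -7.463768
exp(-7.463768) = 0.000573
q = 0.151 * 0.000573
q = 0.000087 m^3/s/m

0.000087


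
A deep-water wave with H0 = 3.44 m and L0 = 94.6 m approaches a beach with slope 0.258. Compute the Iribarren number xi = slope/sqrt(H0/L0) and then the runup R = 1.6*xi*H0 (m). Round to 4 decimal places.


xi = slope / sqrt(H0/L0)
H0/L0 = 3.44/94.6 = 0.036364
sqrt(0.036364) = 0.190693
xi = 0.258 / 0.190693 = 1.352963
R = 1.6 * xi * H0 = 1.6 * 1.352963 * 3.44
R = 7.4467 m

7.4467


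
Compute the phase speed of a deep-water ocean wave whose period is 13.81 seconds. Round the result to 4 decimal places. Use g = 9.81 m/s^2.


We use the deep-water celerity formula:
C = g * T / (2 * pi)
C = 9.81 * 13.81 / (2 * 3.14159...)
C = 135.476100 / 6.283185
C = 21.5617 m/s

21.5617


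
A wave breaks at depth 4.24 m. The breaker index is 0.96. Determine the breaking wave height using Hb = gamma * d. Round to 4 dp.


Hb = gamma * d
Hb = 0.96 * 4.24
Hb = 4.0704 m

4.0704


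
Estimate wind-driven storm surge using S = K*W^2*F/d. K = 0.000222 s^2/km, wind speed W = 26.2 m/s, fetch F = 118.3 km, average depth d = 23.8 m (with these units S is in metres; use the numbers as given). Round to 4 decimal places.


S = K * W^2 * F / d
W^2 = 26.2^2 = 686.44
S = 0.000222 * 686.44 * 118.3 / 23.8
Numerator = 0.000222 * 686.44 * 118.3 = 18.027699
S = 18.027699 / 23.8 = 0.7575 m

0.7575


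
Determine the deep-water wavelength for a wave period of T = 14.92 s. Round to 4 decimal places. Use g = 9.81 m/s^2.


L0 = g * T^2 / (2 * pi)
L0 = 9.81 * 14.92^2 / (2 * pi)
L0 = 9.81 * 222.6064 / 6.28319
L0 = 2183.7688 / 6.28319
L0 = 347.5576 m

347.5576


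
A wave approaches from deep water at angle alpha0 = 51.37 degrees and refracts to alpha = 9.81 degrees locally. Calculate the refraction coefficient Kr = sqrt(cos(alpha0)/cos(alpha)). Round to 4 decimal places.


Kr = sqrt(cos(alpha0) / cos(alpha))
cos(51.37) = 0.624289
cos(9.81) = 0.985378
Kr = sqrt(0.624289 / 0.985378)
Kr = sqrt(0.633552)
Kr = 0.7960

0.7960


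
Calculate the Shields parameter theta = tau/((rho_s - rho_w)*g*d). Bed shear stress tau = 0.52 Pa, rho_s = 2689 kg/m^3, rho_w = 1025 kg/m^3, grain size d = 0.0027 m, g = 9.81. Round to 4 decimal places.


theta = tau / ((rho_s - rho_w) * g * d)
rho_s - rho_w = 2689 - 1025 = 1664
Denominator = 1664 * 9.81 * 0.0027 = 44.074368
theta = 0.52 / 44.074368
theta = 0.0118

0.0118


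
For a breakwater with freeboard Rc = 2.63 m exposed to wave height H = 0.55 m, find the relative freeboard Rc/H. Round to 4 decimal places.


Relative freeboard = Rc / H
= 2.63 / 0.55
= 4.7818

4.7818


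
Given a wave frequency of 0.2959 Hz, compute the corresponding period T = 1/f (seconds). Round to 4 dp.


T = 1 / f
T = 1 / 0.2959
T = 3.3795 s

3.3795


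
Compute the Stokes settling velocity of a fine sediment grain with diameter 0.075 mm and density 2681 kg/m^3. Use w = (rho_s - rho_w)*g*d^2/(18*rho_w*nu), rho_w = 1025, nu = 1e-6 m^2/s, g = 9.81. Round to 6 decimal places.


w = (rho_s - rho_w) * g * d^2 / (18 * rho_w * nu)
d = 0.075 mm = 0.000075 m
rho_s - rho_w = 2681 - 1025 = 1656
Numerator = 1656 * 9.81 * (0.000075)^2 = 0.000091380150
Denominator = 18 * 1025 * 1e-6 = 0.018450
w = 0.004953 m/s

0.004953


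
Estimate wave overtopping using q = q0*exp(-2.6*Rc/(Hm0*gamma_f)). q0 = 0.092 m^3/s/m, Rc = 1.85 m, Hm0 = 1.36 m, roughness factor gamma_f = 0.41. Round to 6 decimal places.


q = q0 * exp(-2.6 * Rc / (Hm0 * gamma_f))
Exponent = -2.6 * 1.85 / (1.36 * 0.41)
= -2.6 * 1.85 / 0.5576
= -8.626255
exp(-8.626255) = 0.000179
q = 0.092 * 0.000179
q = 0.000016 m^3/s/m

0.000016


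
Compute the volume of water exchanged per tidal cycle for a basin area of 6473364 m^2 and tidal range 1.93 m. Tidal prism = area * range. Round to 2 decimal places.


Tidal prism = Area * Tidal range
P = 6473364 * 1.93
P = 12493592.52 m^3

12493592.52


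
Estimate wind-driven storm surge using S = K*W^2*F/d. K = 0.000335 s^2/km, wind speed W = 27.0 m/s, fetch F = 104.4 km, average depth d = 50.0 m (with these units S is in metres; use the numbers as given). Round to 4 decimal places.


S = K * W^2 * F / d
W^2 = 27.0^2 = 729.00
S = 0.000335 * 729.00 * 104.4 / 50.0
Numerator = 0.000335 * 729.00 * 104.4 = 25.496046
S = 25.496046 / 50.0 = 0.5099 m

0.5099


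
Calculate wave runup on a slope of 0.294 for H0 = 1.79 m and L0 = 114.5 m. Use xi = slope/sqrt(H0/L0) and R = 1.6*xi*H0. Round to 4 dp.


xi = slope / sqrt(H0/L0)
H0/L0 = 1.79/114.5 = 0.015633
sqrt(0.015633) = 0.125033
xi = 0.294 / 0.125033 = 2.351384
R = 1.6 * xi * H0 = 1.6 * 2.351384 * 1.79
R = 6.7344 m

6.7344


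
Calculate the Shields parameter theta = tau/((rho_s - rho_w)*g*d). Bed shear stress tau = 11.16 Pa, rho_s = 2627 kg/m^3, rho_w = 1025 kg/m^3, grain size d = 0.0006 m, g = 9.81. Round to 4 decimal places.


theta = tau / ((rho_s - rho_w) * g * d)
rho_s - rho_w = 2627 - 1025 = 1602
Denominator = 1602 * 9.81 * 0.0006 = 9.429372
theta = 11.16 / 9.429372
theta = 1.1835

1.1835


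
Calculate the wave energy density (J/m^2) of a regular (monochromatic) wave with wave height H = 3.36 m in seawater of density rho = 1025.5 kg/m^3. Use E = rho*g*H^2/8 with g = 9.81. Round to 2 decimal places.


E = (1/8) * rho * g * H^2
E = (1/8) * 1025.5 * 9.81 * 3.36^2
E = 0.125 * 1025.5 * 9.81 * 11.2896
E = 14196.89 J/m^2

14196.89


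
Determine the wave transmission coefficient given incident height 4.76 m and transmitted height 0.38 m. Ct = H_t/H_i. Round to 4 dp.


Ct = H_t / H_i
Ct = 0.38 / 4.76
Ct = 0.0798

0.0798


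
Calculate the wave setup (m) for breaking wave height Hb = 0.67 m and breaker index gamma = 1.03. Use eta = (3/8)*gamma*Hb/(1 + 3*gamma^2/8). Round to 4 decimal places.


eta = (3/8) * gamma * Hb / (1 + 3*gamma^2/8)
Numerator = (3/8) * 1.03 * 0.67 = 0.258788
Denominator = 1 + 3*1.03^2/8 = 1 + 0.397838 = 1.397838
eta = 0.258788 / 1.397838
eta = 0.1851 m

0.1851


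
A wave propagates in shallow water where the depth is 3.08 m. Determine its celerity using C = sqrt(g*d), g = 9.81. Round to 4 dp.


Using the shallow-water approximation:
C = sqrt(g * d) = sqrt(9.81 * 3.08)
C = sqrt(30.2148)
C = 5.4968 m/s

5.4968


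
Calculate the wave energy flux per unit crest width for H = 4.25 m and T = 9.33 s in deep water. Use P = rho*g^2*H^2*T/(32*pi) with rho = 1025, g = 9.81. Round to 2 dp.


P = rho * g^2 * H^2 * T / (32 * pi)
P = 1025 * 9.81^2 * 4.25^2 * 9.33 / (32 * pi)
P = 1025 * 96.2361 * 18.0625 * 9.33 / 100.53096
P = 165356.60 W/m

165356.60


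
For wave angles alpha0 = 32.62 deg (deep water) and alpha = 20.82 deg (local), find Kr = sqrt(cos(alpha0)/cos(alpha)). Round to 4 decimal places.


Kr = sqrt(cos(alpha0) / cos(alpha))
cos(32.62) = 0.842264
cos(20.82) = 0.934702
Kr = sqrt(0.842264 / 0.934702)
Kr = sqrt(0.901105)
Kr = 0.9493

0.9493


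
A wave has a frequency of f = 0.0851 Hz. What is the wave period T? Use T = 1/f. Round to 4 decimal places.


T = 1 / f
T = 1 / 0.0851
T = 11.7509 s

11.7509


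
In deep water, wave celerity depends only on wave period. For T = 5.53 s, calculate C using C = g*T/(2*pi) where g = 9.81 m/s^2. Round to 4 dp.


We use the deep-water celerity formula:
C = g * T / (2 * pi)
C = 9.81 * 5.53 / (2 * 3.14159...)
C = 54.249300 / 6.283185
C = 8.6340 m/s

8.6340


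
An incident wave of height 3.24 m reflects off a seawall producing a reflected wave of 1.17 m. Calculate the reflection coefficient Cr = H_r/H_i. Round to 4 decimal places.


Cr = H_r / H_i
Cr = 1.17 / 3.24
Cr = 0.3611

0.3611


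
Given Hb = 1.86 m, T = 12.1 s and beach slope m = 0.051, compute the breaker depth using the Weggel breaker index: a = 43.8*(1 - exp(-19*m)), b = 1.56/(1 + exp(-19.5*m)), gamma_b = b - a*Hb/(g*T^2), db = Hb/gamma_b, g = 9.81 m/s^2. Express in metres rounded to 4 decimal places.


a = 43.8 * (1 - exp(-19 * m))
exp(-19 * 0.051) = exp(-0.9690) = 0.379462
a = 43.8 * (1 - 0.379462) = 27.179551
b = 1.56 / (1 + exp(-19.5 * m))
exp(-19.5 * 0.051) = exp(-0.9945) = 0.369908
b = 1.56 / (1 + 0.369908) = 1.138762
Hb / (g * T^2) = 1.86 / (9.81 * 12.1^2) = 1.86 / 1436.2821 = 0.00129501
gamma_b = b - a * Hb/(g*T^2) = 1.138762 - 27.179551 * 0.00129501 = 1.103565
db = Hb / gamma_b = 1.86 / 1.103565
db = 1.6854 m

1.6854


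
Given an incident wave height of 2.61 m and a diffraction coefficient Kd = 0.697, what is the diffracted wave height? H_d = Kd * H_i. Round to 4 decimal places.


H_d = Kd * H_i
H_d = 0.697 * 2.61
H_d = 1.8192 m

1.8192


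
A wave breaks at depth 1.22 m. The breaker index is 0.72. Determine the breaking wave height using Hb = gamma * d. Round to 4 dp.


Hb = gamma * d
Hb = 0.72 * 1.22
Hb = 0.8784 m

0.8784


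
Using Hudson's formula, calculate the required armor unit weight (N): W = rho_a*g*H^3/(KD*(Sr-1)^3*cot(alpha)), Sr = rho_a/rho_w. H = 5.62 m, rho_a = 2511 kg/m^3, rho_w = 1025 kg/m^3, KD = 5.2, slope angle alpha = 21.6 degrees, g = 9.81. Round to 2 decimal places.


Sr = rho_a / rho_w = 2511 / 1025 = 2.449756
(Sr - 1) = 1.449756
(Sr - 1)^3 = 3.047087
cot(21.6) = 1 / tan(21.6) = 1 / 0.395928 = 2.525712
Numerator = 2511 * 9.81 * 5.62^3 = 4372448.1362
Denominator = 5.2 * 3.047087 * 2.525712 = 40.019527
W = 4372448.1362 / 40.019527
W = 109257.87 N

109257.87


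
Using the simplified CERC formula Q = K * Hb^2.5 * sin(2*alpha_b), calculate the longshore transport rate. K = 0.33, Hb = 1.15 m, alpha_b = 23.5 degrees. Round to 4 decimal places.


Q = K * Hb^2.5 * sin(2 * alpha_b)
Hb^2.5 = 1.15^2.5 = 1.418223
sin(2 * 23.5) = sin(47.0) = 0.731354
Q = 0.33 * 1.418223 * 0.731354
Q = 0.3423 m^3/s

0.3423


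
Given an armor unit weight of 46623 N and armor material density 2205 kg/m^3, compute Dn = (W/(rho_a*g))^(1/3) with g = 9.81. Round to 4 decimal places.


V = W / (rho_a * g)
V = 46623 / (2205 * 9.81)
V = 46623 / 21631.05
V = 2.155374 m^3
Dn = V^(1/3) = 2.155374^(1/3)
Dn = 1.2917 m

1.2917


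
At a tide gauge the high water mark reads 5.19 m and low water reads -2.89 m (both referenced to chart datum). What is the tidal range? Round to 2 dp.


Tidal range = High water - Low water
Tidal range = 5.19 - (-2.89)
Tidal range = 8.08 m

8.08


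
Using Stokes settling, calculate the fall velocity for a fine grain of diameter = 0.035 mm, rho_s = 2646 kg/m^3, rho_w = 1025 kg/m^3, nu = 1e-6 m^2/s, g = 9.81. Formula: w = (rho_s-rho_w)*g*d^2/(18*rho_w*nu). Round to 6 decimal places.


w = (rho_s - rho_w) * g * d^2 / (18 * rho_w * nu)
d = 0.035 mm = 0.000035 m
rho_s - rho_w = 2646 - 1025 = 1621
Numerator = 1621 * 9.81 * (0.000035)^2 = 0.000019479962
Denominator = 18 * 1025 * 1e-6 = 0.018450
w = 0.001056 m/s

0.001056


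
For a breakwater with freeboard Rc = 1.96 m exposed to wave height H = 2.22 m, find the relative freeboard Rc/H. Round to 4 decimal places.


Relative freeboard = Rc / H
= 1.96 / 2.22
= 0.8829

0.8829


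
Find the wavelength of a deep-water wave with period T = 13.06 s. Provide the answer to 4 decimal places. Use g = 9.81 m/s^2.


L0 = g * T^2 / (2 * pi)
L0 = 9.81 * 13.06^2 / (2 * pi)
L0 = 9.81 * 170.5636 / 6.28319
L0 = 1673.2289 / 6.28319
L0 = 266.3027 m

266.3027


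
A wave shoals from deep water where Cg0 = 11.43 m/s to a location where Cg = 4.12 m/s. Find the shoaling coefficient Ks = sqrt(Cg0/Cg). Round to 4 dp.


Ks = sqrt(Cg0 / Cg)
Ks = sqrt(11.43 / 4.12)
Ks = sqrt(2.7743)
Ks = 1.6656

1.6656


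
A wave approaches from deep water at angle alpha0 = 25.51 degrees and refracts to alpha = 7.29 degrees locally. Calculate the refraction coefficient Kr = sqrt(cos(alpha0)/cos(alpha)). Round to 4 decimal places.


Kr = sqrt(cos(alpha0) / cos(alpha))
cos(25.51) = 0.902510
cos(7.29) = 0.991917
Kr = sqrt(0.902510 / 0.991917)
Kr = sqrt(0.909865)
Kr = 0.9539

0.9539


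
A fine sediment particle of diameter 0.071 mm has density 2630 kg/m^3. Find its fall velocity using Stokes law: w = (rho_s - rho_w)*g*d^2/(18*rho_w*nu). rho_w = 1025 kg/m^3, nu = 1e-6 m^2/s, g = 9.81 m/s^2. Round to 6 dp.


w = (rho_s - rho_w) * g * d^2 / (18 * rho_w * nu)
d = 0.071 mm = 0.000071 m
rho_s - rho_w = 2630 - 1025 = 1605
Numerator = 1605 * 9.81 * (0.000071)^2 = 0.000079370797
Denominator = 18 * 1025 * 1e-6 = 0.018450
w = 0.004302 m/s

0.004302


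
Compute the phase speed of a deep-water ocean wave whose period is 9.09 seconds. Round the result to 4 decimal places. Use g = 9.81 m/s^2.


We use the deep-water celerity formula:
C = g * T / (2 * pi)
C = 9.81 * 9.09 / (2 * 3.14159...)
C = 89.172900 / 6.283185
C = 14.1923 m/s

14.1923


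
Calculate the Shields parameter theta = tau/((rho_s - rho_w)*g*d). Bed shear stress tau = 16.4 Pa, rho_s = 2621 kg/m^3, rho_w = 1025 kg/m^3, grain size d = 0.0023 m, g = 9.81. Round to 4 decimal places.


theta = tau / ((rho_s - rho_w) * g * d)
rho_s - rho_w = 2621 - 1025 = 1596
Denominator = 1596 * 9.81 * 0.0023 = 36.010548
theta = 16.4 / 36.010548
theta = 0.4554

0.4554


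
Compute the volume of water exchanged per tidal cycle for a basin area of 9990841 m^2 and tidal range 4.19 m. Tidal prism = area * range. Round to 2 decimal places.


Tidal prism = Area * Tidal range
P = 9990841 * 4.19
P = 41861623.79 m^3

41861623.79


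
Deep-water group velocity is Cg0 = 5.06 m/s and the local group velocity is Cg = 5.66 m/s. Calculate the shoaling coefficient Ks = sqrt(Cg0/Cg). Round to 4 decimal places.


Ks = sqrt(Cg0 / Cg)
Ks = sqrt(5.06 / 5.66)
Ks = sqrt(0.8940)
Ks = 0.9455

0.9455


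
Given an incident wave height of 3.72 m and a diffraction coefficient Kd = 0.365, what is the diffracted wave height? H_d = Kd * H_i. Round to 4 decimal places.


H_d = Kd * H_i
H_d = 0.365 * 3.72
H_d = 1.3578 m

1.3578


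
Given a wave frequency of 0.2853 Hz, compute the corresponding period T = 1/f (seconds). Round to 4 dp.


T = 1 / f
T = 1 / 0.2853
T = 3.5051 s

3.5051


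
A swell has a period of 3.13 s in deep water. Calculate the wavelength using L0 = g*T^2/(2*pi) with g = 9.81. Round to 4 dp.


L0 = g * T^2 / (2 * pi)
L0 = 9.81 * 3.13^2 / (2 * pi)
L0 = 9.81 * 9.7969 / 6.28319
L0 = 96.1076 / 6.28319
L0 = 15.2960 m

15.2960


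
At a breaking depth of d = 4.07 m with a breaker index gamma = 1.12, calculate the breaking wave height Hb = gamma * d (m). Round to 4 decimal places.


Hb = gamma * d
Hb = 1.12 * 4.07
Hb = 4.5584 m

4.5584


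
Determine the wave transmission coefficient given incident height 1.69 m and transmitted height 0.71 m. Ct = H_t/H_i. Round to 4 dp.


Ct = H_t / H_i
Ct = 0.71 / 1.69
Ct = 0.4201

0.4201


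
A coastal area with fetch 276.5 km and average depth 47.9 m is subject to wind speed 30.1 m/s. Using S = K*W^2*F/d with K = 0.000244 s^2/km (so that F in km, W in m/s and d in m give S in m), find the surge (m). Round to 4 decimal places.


S = K * W^2 * F / d
W^2 = 30.1^2 = 906.01
S = 0.000244 * 906.01 * 276.5 / 47.9
Numerator = 0.000244 * 906.01 * 276.5 = 61.124871
S = 61.124871 / 47.9 = 1.2761 m

1.2761


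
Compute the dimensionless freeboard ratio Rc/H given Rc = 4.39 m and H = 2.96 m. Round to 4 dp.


Relative freeboard = Rc / H
= 4.39 / 2.96
= 1.4831

1.4831


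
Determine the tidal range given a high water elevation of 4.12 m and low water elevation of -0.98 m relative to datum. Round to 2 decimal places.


Tidal range = High water - Low water
Tidal range = 4.12 - (-0.98)
Tidal range = 5.10 m

5.10


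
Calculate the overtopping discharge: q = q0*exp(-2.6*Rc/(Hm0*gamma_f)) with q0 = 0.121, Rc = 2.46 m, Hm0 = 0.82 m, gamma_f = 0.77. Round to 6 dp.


q = q0 * exp(-2.6 * Rc / (Hm0 * gamma_f))
Exponent = -2.6 * 2.46 / (0.82 * 0.77)
= -2.6 * 2.46 / 0.6314
= -10.129870
exp(-10.129870) = 0.000040
q = 0.121 * 0.000040
q = 0.000005 m^3/s/m

0.000005


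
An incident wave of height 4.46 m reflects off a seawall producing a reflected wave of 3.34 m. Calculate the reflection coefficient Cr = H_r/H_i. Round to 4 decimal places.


Cr = H_r / H_i
Cr = 3.34 / 4.46
Cr = 0.7489

0.7489


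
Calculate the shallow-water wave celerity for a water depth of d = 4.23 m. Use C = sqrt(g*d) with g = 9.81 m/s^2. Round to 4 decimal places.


Using the shallow-water approximation:
C = sqrt(g * d) = sqrt(9.81 * 4.23)
C = sqrt(41.4963)
C = 6.4418 m/s

6.4418


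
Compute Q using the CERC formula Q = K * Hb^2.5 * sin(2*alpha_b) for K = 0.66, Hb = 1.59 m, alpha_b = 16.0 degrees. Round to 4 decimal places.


Q = K * Hb^2.5 * sin(2 * alpha_b)
Hb^2.5 = 1.59^2.5 = 3.187813
sin(2 * 16.0) = sin(32.0) = 0.529919
Q = 0.66 * 3.187813 * 0.529919
Q = 1.1149 m^3/s

1.1149


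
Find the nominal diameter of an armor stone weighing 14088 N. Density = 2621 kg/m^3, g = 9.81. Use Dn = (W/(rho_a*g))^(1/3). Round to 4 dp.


V = W / (rho_a * g)
V = 14088 / (2621 * 9.81)
V = 14088 / 25712.01
V = 0.547915 m^3
Dn = V^(1/3) = 0.547915^(1/3)
Dn = 0.8183 m

0.8183


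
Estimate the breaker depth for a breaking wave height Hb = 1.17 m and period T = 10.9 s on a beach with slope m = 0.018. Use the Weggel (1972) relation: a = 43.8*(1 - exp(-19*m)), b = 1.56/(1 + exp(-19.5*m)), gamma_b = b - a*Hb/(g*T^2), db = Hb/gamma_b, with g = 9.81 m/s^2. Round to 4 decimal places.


a = 43.8 * (1 - exp(-19 * m))
exp(-19 * 0.018) = exp(-0.3420) = 0.710348
a = 43.8 * (1 - 0.710348) = 12.686749
b = 1.56 / (1 + exp(-19.5 * m))
exp(-19.5 * 0.018) = exp(-0.3510) = 0.703984
b = 1.56 / (1 + 0.703984) = 0.915502
Hb / (g * T^2) = 1.17 / (9.81 * 10.9^2) = 1.17 / 1165.5261 = 0.00100384
gamma_b = b - a * Hb/(g*T^2) = 0.915502 - 12.686749 * 0.00100384 = 0.902766
db = Hb / gamma_b = 1.17 / 0.902766
db = 1.2960 m

1.2960


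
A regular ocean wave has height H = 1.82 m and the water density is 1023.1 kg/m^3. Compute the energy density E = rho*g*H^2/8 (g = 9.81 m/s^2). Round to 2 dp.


E = (1/8) * rho * g * H^2
E = (1/8) * 1023.1 * 9.81 * 1.82^2
E = 0.125 * 1023.1 * 9.81 * 3.3124
E = 4155.66 J/m^2

4155.66


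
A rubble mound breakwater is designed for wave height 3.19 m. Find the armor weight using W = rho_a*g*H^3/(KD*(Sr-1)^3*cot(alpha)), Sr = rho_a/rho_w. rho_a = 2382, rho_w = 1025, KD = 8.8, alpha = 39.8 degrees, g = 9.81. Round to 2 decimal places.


Sr = rho_a / rho_w = 2382 / 1025 = 2.323902
(Sr - 1) = 1.323902
(Sr - 1)^3 = 2.320427
cot(39.8) = 1 / tan(39.8) = 1 / 0.833169 = 1.200237
Numerator = 2382 * 9.81 * 3.19^3 = 758547.5565
Denominator = 8.8 * 2.320427 * 1.200237 = 24.508556
W = 758547.5565 / 24.508556
W = 30950.32 N

30950.32


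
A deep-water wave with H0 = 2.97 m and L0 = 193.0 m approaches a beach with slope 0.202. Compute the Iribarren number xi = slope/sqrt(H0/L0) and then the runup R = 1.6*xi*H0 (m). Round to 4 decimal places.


xi = slope / sqrt(H0/L0)
H0/L0 = 2.97/193.0 = 0.015389
sqrt(0.015389) = 0.124051
xi = 0.202 / 0.124051 = 1.628365
R = 1.6 * xi * H0 = 1.6 * 1.628365 * 2.97
R = 7.7380 m

7.7380


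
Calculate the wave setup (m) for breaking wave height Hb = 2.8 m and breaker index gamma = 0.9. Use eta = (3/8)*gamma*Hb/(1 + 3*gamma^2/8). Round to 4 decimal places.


eta = (3/8) * gamma * Hb / (1 + 3*gamma^2/8)
Numerator = (3/8) * 0.9 * 2.8 = 0.945000
Denominator = 1 + 3*0.9^2/8 = 1 + 0.303750 = 1.303750
eta = 0.945000 / 1.303750
eta = 0.7248 m

0.7248


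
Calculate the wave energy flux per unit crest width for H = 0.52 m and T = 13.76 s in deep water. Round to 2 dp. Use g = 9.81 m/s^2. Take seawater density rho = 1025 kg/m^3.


P = rho * g^2 * H^2 * T / (32 * pi)
P = 1025 * 9.81^2 * 0.52^2 * 13.76 / (32 * pi)
P = 1025 * 96.2361 * 0.2704 * 13.76 / 100.53096
P = 3650.79 W/m

3650.79


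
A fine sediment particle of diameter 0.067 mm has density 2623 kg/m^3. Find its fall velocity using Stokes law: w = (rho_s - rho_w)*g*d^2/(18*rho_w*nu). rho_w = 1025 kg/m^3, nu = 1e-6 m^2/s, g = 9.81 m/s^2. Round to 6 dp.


w = (rho_s - rho_w) * g * d^2 / (18 * rho_w * nu)
d = 0.067 mm = 0.000067 m
rho_s - rho_w = 2623 - 1025 = 1598
Numerator = 1598 * 9.81 * (0.000067)^2 = 0.000070371270
Denominator = 18 * 1025 * 1e-6 = 0.018450
w = 0.003814 m/s

0.003814


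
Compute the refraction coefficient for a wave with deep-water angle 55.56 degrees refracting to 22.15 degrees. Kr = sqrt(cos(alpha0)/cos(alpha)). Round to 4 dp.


Kr = sqrt(cos(alpha0) / cos(alpha))
cos(55.56) = 0.565543
cos(22.15) = 0.926200
Kr = sqrt(0.565543 / 0.926200)
Kr = sqrt(0.610606)
Kr = 0.7814

0.7814


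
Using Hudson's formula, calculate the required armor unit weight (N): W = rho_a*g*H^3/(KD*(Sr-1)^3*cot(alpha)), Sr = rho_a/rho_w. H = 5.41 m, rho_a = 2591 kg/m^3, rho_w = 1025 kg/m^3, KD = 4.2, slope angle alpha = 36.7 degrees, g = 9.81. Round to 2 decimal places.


Sr = rho_a / rho_w = 2591 / 1025 = 2.527805
(Sr - 1) = 1.527805
(Sr - 1)^3 = 3.566183
cot(36.7) = 1 / tan(36.7) = 1 / 0.745377 = 1.341603
Numerator = 2591 * 9.81 * 5.41^3 = 4024650.9023
Denominator = 4.2 * 3.566183 * 1.341603 = 20.094489
W = 4024650.9023 / 20.094489
W = 200286.30 N

200286.30


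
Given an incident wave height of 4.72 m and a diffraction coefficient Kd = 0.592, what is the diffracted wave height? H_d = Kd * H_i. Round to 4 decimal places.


H_d = Kd * H_i
H_d = 0.592 * 4.72
H_d = 2.7942 m

2.7942


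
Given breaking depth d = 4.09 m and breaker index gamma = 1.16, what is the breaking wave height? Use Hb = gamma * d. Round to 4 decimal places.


Hb = gamma * d
Hb = 1.16 * 4.09
Hb = 4.7444 m

4.7444


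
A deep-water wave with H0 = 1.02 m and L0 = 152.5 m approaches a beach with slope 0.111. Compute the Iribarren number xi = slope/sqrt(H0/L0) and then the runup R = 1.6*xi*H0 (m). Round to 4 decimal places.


xi = slope / sqrt(H0/L0)
H0/L0 = 1.02/152.5 = 0.006689
sqrt(0.006689) = 0.081783
xi = 0.111 / 0.081783 = 1.357244
R = 1.6 * xi * H0 = 1.6 * 1.357244 * 1.02
R = 2.2150 m

2.2150


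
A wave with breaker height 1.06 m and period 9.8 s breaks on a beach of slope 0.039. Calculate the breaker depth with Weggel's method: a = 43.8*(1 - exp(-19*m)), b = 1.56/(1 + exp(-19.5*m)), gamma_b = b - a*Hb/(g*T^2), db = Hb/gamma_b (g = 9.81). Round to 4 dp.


a = 43.8 * (1 - exp(-19 * m))
exp(-19 * 0.039) = exp(-0.7410) = 0.476637
a = 43.8 * (1 - 0.476637) = 22.923298
b = 1.56 / (1 + exp(-19.5 * m))
exp(-19.5 * 0.039) = exp(-0.7605) = 0.467433
b = 1.56 / (1 + 0.467433) = 1.063081
Hb / (g * T^2) = 1.06 / (9.81 * 9.8^2) = 1.06 / 942.1524 = 0.00112508
gamma_b = b - a * Hb/(g*T^2) = 1.063081 - 22.923298 * 0.00112508 = 1.037291
db = Hb / gamma_b = 1.06 / 1.037291
db = 1.0219 m

1.0219


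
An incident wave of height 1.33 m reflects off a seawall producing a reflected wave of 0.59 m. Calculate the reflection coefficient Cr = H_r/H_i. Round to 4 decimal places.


Cr = H_r / H_i
Cr = 0.59 / 1.33
Cr = 0.4436

0.4436


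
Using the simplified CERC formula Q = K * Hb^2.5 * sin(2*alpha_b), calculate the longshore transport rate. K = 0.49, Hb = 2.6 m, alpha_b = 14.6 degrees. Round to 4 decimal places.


Q = K * Hb^2.5 * sin(2 * alpha_b)
Hb^2.5 = 2.6^2.5 = 10.900172
sin(2 * 14.6) = sin(29.2) = 0.487860
Q = 0.49 * 10.900172 * 0.487860
Q = 2.6057 m^3/s

2.6057


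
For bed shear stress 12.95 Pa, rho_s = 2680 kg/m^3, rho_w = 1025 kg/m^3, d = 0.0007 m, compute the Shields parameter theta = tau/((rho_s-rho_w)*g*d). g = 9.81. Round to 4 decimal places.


theta = tau / ((rho_s - rho_w) * g * d)
rho_s - rho_w = 2680 - 1025 = 1655
Denominator = 1655 * 9.81 * 0.0007 = 11.364885
theta = 12.95 / 11.364885
theta = 1.1395

1.1395


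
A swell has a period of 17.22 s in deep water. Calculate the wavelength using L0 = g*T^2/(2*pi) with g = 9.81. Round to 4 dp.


L0 = g * T^2 / (2 * pi)
L0 = 9.81 * 17.22^2 / (2 * pi)
L0 = 9.81 * 296.5284 / 6.28319
L0 = 2908.9436 / 6.28319
L0 = 462.9728 m

462.9728


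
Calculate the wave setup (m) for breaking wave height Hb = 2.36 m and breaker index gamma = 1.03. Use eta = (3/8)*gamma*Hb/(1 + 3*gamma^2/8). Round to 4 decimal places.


eta = (3/8) * gamma * Hb / (1 + 3*gamma^2/8)
Numerator = (3/8) * 1.03 * 2.36 = 0.911550
Denominator = 1 + 3*1.03^2/8 = 1 + 0.397838 = 1.397838
eta = 0.911550 / 1.397838
eta = 0.6521 m

0.6521


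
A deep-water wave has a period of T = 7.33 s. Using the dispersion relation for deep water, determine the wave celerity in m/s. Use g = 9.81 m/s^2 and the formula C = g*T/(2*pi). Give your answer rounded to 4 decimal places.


We use the deep-water celerity formula:
C = g * T / (2 * pi)
C = 9.81 * 7.33 / (2 * 3.14159...)
C = 71.907300 / 6.283185
C = 11.4444 m/s

11.4444


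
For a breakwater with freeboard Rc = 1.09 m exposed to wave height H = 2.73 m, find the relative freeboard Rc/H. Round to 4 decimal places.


Relative freeboard = Rc / H
= 1.09 / 2.73
= 0.3993

0.3993


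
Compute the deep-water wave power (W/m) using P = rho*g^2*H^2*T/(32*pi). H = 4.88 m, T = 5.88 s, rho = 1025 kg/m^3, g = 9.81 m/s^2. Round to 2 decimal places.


P = rho * g^2 * H^2 * T / (32 * pi)
P = 1025 * 9.81^2 * 4.88^2 * 5.88 / (32 * pi)
P = 1025 * 96.2361 * 23.8144 * 5.88 / 100.53096
P = 137397.55 W/m

137397.55


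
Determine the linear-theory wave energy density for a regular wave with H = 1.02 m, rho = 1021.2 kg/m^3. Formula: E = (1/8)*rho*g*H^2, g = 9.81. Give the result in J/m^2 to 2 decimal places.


E = (1/8) * rho * g * H^2
E = (1/8) * 1021.2 * 9.81 * 1.02^2
E = 0.125 * 1021.2 * 9.81 * 1.0404
E = 1302.84 J/m^2

1302.84


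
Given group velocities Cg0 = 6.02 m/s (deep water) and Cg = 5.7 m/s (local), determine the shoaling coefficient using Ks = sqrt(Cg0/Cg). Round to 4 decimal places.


Ks = sqrt(Cg0 / Cg)
Ks = sqrt(6.02 / 5.7)
Ks = sqrt(1.0561)
Ks = 1.0277

1.0277


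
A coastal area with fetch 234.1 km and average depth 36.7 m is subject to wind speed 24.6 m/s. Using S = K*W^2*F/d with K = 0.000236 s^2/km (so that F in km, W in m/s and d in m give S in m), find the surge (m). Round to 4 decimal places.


S = K * W^2 * F / d
W^2 = 24.6^2 = 605.16
S = 0.000236 * 605.16 * 234.1 / 36.7
Numerator = 0.000236 * 605.16 * 234.1 = 33.433638
S = 33.433638 / 36.7 = 0.9110 m

0.9110


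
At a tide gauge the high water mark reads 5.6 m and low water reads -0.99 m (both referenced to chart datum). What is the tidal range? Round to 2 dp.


Tidal range = High water - Low water
Tidal range = 5.6 - (-0.99)
Tidal range = 6.59 m

6.59


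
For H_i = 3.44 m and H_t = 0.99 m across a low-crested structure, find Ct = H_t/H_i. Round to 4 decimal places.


Ct = H_t / H_i
Ct = 0.99 / 3.44
Ct = 0.2878

0.2878


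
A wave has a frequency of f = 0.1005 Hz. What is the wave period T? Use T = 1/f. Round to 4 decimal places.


T = 1 / f
T = 1 / 0.1005
T = 9.9502 s

9.9502


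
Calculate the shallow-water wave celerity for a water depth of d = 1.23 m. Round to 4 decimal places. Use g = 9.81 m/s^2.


Using the shallow-water approximation:
C = sqrt(g * d) = sqrt(9.81 * 1.23)
C = sqrt(12.0663)
C = 3.4737 m/s

3.4737


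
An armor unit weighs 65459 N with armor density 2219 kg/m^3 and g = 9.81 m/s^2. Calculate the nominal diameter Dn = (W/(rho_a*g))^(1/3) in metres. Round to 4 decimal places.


V = W / (rho_a * g)
V = 65459 / (2219 * 9.81)
V = 65459 / 21768.39
V = 3.007067 m^3
Dn = V^(1/3) = 3.007067^(1/3)
Dn = 1.4434 m

1.4434


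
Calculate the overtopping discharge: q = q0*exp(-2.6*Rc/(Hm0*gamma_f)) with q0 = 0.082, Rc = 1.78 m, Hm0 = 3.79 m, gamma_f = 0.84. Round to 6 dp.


q = q0 * exp(-2.6 * Rc / (Hm0 * gamma_f))
Exponent = -2.6 * 1.78 / (3.79 * 0.84)
= -2.6 * 1.78 / 3.1836
= -1.453700
exp(-1.453700) = 0.233704
q = 0.082 * 0.233704
q = 0.019164 m^3/s/m

0.019164
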